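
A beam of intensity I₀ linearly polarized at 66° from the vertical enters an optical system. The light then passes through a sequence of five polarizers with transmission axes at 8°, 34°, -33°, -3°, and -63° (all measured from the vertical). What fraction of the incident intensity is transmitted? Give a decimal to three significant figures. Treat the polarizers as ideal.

≈ 0.00649 I₀

By Malus's law, I₁ = I₀ cos²(8° − 66°) = I₀ cos²(58°) = 0.2808 I₀.
I₂ = I₁ cos²(34° − 8°) = 0.2808 I₀ · cos²(26°) = 0.2269 I₀.
I₃ = I₂ cos²(-33° − 34°) = 0.2269 I₀ · cos²(67°) = 0.03463 I₀.
I₄ = I₃ cos²(-3° + 33°) = 0.03463 I₀ · cos²(30°) = 0.02598 I₀.
I₅ = I₄ cos²(-63° + 3°) = 0.02598 I₀ · cos²(60°) = 0.006494 I₀.
Transmitted fraction = 0.006494.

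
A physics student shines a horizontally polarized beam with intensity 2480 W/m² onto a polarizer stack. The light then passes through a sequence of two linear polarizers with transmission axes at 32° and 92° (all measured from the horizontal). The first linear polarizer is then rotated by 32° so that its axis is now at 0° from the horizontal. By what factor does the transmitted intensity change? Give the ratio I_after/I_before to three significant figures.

I_new/I_old ≈ 0.00677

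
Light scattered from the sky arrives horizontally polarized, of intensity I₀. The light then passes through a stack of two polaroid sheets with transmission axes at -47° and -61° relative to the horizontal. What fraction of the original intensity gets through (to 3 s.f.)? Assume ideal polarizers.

≈ 0.438 I₀

By Malus's law, I₁ = I₀ cos²(-47° − 0°) = I₀ cos²(47°) = 0.4651 I₀.
I₂ = I₁ cos²(-61° + 47°) = 0.4651 I₀ · cos²(14°) = 0.4379 I₀.
Transmitted fraction = 0.4379.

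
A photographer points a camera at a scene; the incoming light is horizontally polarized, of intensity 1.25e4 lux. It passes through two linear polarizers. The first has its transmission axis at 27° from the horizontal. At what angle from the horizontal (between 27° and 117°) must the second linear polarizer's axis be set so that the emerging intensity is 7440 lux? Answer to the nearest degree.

θ ≈ 57°

By Malus's law, I₁ = I₀ cos²(27° − 0°) = I₀ cos²(27°) = 0.7939 I₀.
Target fraction: 7440 / 1.25e4 lux = 0.5952 of I₀.
Need I₂/I₀ = 0.5952, so cos²(θ − 27°) = 0.5952 / 0.7939 = 0.7497.
θ − 27° = arccos(√0.7497) = 30.0°, giving θ ≈ 27 + 30.0 = 57.0°.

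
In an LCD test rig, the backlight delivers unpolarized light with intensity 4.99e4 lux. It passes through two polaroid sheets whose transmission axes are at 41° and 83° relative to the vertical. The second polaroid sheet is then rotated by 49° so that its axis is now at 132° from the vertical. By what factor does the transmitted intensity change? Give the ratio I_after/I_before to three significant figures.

I_new/I_old ≈ 0.000552

Before rotation:
Unpolarized light through the first polarizer → I₁ = ½ I₀, now polarized at 41°.
I₂ = I₁ cos²(83° − 41°) = 0.5 I₀ · cos²(42°) = 0.2761 I₀.
After rotation:
Unpolarized light through the first polarizer → I₁ = ½ I₀, now polarized at 41°.
Angle between axes 1 and 2: 89°. I₂ = 0.5 I₀ · cos²(89°) = 0.0001523 I₀.
Ratio = 0.0001523 / 0.2761 = 0.0005515.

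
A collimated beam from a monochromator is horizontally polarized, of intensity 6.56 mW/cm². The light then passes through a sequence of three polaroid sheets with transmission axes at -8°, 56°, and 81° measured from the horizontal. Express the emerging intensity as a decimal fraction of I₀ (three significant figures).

I/I₀ ≈ 0.155

I₁ = 6.56 mW/cm² · cos²(8°) = 6.433 mW/cm².
I₂ = I₁ · cos²(64°) = 6.433 · 0.1922 = 1.236 mW/cm².
I₃ = I₂ · cos²(25°) = 1.236 · 0.8214 = 1.015 mW/cm².
Transmitted fraction = 0.1548.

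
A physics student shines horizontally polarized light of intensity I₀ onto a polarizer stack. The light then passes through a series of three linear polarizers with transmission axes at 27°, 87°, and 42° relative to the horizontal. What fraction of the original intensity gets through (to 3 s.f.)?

I₁ = I₀ cos²(27° − 0°) = I₀ cos²(27°) = 0.7939 I₀.
I₂ = I₁ cos²(87° − 27°) = 0.7939 I₀ · cos²(60°) = 0.1985 I₀.
I₃ = I₂ cos²(42° − 87°) = 0.1985 I₀ · cos²(45°) = 0.09924 I₀.
Transmitted fraction = 0.09924.

≈ 0.0992 I₀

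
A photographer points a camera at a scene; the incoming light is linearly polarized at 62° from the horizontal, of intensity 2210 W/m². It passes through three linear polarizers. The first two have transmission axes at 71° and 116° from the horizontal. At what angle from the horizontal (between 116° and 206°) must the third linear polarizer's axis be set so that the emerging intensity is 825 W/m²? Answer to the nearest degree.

θ ≈ 145°

I₁ = I₀ cos²(71° − 62°) = I₀ cos²(9°) = 0.9755 I₀.
I₂ = I₁ cos²(116° − 71°) = 0.9755 I₀ · cos²(45°) = 0.4878 I₀.
Target fraction: 825 / 2210 W/m² = 0.3733 of I₀.
Need I₃/I₀ = 0.3733, so cos²(θ − 116°) = 0.3733 / 0.4878 = 0.7653.
θ − 116° = arccos(√0.7653) = 29.0°, giving θ ≈ 116 + 29.0 = 145.0°.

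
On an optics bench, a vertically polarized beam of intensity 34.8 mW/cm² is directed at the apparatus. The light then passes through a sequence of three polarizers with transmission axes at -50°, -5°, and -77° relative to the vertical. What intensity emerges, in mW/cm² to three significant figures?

I ≈ 0.687 mW/cm²

By Malus's law, I₁ = 34.8 mW/cm² · cos²(50°) = 14.38 mW/cm².
I₂ = I₁ · cos²(45°) = 14.38 · 0.5 = 7.189 mW/cm².
I₃ = I₂ · cos²(72°) = 7.189 · 0.09549 = 0.6865 mW/cm².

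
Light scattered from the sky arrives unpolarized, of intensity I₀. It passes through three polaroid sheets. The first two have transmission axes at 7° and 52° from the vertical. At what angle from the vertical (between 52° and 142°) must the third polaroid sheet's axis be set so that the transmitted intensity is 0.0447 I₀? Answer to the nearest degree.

Unpolarized light through the first polarizer → I₁ = ½ I₀, now polarized at 7°.
I₂ = I₁ cos²(52° − 7°) = 0.5 I₀ · cos²(45°) = 0.25 I₀.
Need I₃/I₀ = 0.0447, so cos²(θ − 52°) = 0.0447 / 0.25 = 0.1788.
θ − 52° = arccos(√0.1788) = 65.0°, giving θ ≈ 52 + 65.0 = 117.0°.

θ ≈ 117°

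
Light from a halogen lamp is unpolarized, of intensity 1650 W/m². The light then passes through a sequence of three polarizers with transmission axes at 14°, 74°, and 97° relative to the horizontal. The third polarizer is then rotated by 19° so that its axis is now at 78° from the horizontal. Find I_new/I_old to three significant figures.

I_new/I_old ≈ 1.17

Before rotation:
Unpolarized light through the first polarizer → I₁ = ½ I₀, now polarized at 14°.
I₂ = I₁ cos²(74° − 14°) = 0.5 I₀ · cos²(60°) = 0.125 I₀.
I₃ = I₂ cos²(97° − 74°) = 0.125 I₀ · cos²(23°) = 0.1059 I₀.
After rotation:
Unpolarized light through the first polarizer → I₁ = ½ I₀, now polarized at 14°.
I₂ = I₁ cos²(74° − 14°) = 0.5 I₀ · cos²(60°) = 0.125 I₀.
I₃ = I₂ cos²(78° − 74°) = 0.125 I₀ · cos²(4°) = 0.1244 I₀.
Ratio = 0.1244 / 0.1059 = 1.174.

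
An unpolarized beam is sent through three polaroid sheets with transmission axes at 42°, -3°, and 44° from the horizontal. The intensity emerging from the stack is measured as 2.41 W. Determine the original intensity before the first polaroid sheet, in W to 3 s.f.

I₀ ≈ 20.7 W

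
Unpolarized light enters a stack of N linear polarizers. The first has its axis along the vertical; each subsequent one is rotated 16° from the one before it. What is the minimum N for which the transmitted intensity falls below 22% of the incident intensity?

First polarizer halves the unpolarized light: factor 1/2.
Each further stage multiplies by cos²(16°) = 0.924.
After N polarizers: T = 0.5·0.924^(N−1). Require T < 0.22 ⇒ N−1 > ln(0.22/0.5)/ln(0.924) = 10.39, so N−1 ≥ 11 and N = 12.
Check: N=12 gives T = 0.2096 < 0.22; N=11 gives T = 0.2269.

N = 12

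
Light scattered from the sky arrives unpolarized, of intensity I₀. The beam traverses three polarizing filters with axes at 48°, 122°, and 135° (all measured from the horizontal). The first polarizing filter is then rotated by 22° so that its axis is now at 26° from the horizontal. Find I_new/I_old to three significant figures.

Before rotation:
Unpolarized light through the first polarizer → I₁ = ½ I₀, now polarized at 48°.
I₂ = I₁ cos²(122° − 48°) = 0.5 I₀ · cos²(74°) = 0.03799 I₀.
I₃ = I₂ cos²(135° − 122°) = 0.03799 I₀ · cos²(13°) = 0.03607 I₀.
After rotation:
Unpolarized light through the first polarizer → I₁ = ½ I₀, now polarized at 26°.
Angle between axes 1 and 2: 84°. I₂ = 0.5 I₀ · cos²(84°) = 0.005463 I₀.
I₃ = I₂ cos²(135° − 122°) = 0.005463 I₀ · cos²(13°) = 0.005187 I₀.
Ratio = 0.005187 / 0.03607 = 0.1438.

I_new/I_old ≈ 0.144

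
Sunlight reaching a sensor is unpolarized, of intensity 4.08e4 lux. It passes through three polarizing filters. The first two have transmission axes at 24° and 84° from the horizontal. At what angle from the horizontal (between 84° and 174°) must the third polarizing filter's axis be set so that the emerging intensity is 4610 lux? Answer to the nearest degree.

θ ≈ 102°

Unpolarized light through the first polarizer → I₁ = ½ I₀, now polarized at 24°.
I₂ = I₁ cos²(84° − 24°) = 0.5 I₀ · cos²(60°) = 0.125 I₀.
Target fraction: 4610 / 4.08e4 lux = 0.113 of I₀.
Need I₃/I₀ = 0.113, so cos²(θ − 84°) = 0.113 / 0.125 = 0.9039.
θ − 84° = arccos(√0.9039) = 18.1°, giving θ ≈ 84 + 18.1 = 102.1°.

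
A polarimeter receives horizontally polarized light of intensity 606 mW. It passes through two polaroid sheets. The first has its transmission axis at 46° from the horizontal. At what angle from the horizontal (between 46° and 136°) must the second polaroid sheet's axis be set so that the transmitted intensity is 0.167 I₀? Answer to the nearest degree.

I₁ = I₀ cos²(46° − 0°) = I₀ cos²(46°) = 0.4826 I₀.
Need I₂/I₀ = 0.167, so cos²(θ − 46°) = 0.167 / 0.4826 = 0.3461.
θ − 46° = arccos(√0.3461) = 54.0°, giving θ ≈ 46 + 54.0 = 100.0°.

θ ≈ 100°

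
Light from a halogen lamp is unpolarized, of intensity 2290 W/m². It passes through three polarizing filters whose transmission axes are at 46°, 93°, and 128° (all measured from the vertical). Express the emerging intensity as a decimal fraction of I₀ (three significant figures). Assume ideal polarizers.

Unpolarized light through the first polarizer → I₁ = 2290 W/m²/2 = 1145 W/m², polarized at 46°.
I₂ = I₁ · cos²(47°) = 1145 · 0.4651 = 532.6 W/m².
I₃ = I₂ · cos²(35°) = 532.6 · 0.671 = 357.4 W/m².
Transmitted fraction = 0.1561.

I/I₀ ≈ 0.156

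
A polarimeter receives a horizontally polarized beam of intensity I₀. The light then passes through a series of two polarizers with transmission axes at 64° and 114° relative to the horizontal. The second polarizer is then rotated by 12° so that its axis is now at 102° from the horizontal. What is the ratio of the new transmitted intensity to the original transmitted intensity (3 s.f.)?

Before rotation:
I₁ = I₀ cos²(64° − 0°) = I₀ cos²(64°) = 0.1922 I₀.
I₂ = I₁ cos²(114° − 64°) = 0.1922 I₀ · cos²(50°) = 0.0794 I₀.
After rotation:
I₁ = I₀ cos²(64° − 0°) = I₀ cos²(64°) = 0.1922 I₀.
I₂ = I₁ cos²(102° − 64°) = 0.1922 I₀ · cos²(38°) = 0.1193 I₀.
Ratio = 0.1193 / 0.0794 = 1.503.

I_new/I_old ≈ 1.50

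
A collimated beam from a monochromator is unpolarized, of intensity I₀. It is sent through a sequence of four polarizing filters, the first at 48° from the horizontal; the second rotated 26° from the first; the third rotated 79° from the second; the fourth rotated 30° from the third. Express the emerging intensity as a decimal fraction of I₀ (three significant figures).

Unpolarized light through the first polarizer → I₁ = ½ I₀, now polarized at 48°.
I₂ = I₁ cos²(26°) = 0.5 · 0.8078 I₀ = 0.4039 I₀.
I₃ = I₂ cos²(79°) = 0.4039 · 0.03641 I₀ = 0.01471 I₀.
I₄ = I₃ cos²(30°) = 0.01471 · 0.75 I₀ = 0.01103 I₀.
Transmitted fraction = 0.01103.

≈ 0.0110 I₀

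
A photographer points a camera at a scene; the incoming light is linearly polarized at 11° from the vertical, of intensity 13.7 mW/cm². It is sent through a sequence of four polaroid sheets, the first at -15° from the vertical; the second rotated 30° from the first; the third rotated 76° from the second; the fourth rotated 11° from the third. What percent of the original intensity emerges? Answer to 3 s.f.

≈ 3.42%

By Malus's law, I₁ = 13.7 mW/cm² · cos²(26°) = 11.07 mW/cm².
I₂ = I₁ · cos²(30°) = 11.07 · 0.75 = 8.3 mW/cm².
I₃ = I₂ · cos²(76°) = 8.3 · 0.05853 = 0.4858 mW/cm².
I₄ = I₃ · cos²(11°) = 0.4858 · 0.9636 = 0.4681 mW/cm².
That is 3.417% of the incident intensity.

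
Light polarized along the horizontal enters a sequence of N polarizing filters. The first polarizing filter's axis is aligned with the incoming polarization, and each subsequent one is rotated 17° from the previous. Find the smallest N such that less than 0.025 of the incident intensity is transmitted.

First polarizer is aligned with the polarization: full transmission.
Each further stage multiplies by cos²(17°) = 0.9145.
After N polarizers: T = 0.9145^(N−1). Require T < 0.025 ⇒ N−1 > ln(0.025)/ln(0.9145) = 41.28, so N−1 ≥ 42 and N = 43.
Check: N=43 gives T = 0.02345 < 0.025; N=42 gives T = 0.02564.

N = 43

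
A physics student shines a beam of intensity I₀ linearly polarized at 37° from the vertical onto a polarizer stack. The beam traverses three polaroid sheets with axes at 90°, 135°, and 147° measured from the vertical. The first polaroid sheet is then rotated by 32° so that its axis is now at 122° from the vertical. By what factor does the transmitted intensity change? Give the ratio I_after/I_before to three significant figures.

Before rotation:
I₁ = I₀ cos²(90° − 37°) = I₀ cos²(53°) = 0.3622 I₀.
I₂ = I₁ cos²(135° − 90°) = 0.3622 I₀ · cos²(45°) = 0.1811 I₀.
I₃ = I₂ cos²(147° − 135°) = 0.1811 I₀ · cos²(12°) = 0.1733 I₀.
After rotation:
I₁ = I₀ cos²(122° − 37°) = I₀ cos²(85°) = 0.007596 I₀.
I₂ = I₁ cos²(135° − 122°) = 0.007596 I₀ · cos²(13°) = 0.007212 I₀.
I₃ = I₂ cos²(147° − 135°) = 0.007212 I₀ · cos²(12°) = 0.0069 I₀.
Ratio = 0.0069 / 0.1733 = 0.03982.

I_new/I_old ≈ 0.0398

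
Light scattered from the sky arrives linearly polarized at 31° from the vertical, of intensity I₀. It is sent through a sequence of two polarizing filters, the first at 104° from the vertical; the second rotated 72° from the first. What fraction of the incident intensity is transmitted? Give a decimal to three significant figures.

≈ 0.00816 I₀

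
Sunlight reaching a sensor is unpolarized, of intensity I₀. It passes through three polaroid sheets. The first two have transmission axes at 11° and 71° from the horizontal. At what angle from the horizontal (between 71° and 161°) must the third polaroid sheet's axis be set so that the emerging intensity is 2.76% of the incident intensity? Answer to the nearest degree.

Unpolarized light through the first polarizer → I₁ = ½ I₀, now polarized at 11°.
I₂ = I₁ cos²(71° − 11°) = 0.5 I₀ · cos²(60°) = 0.125 I₀.
Need I₃/I₀ = 0.0276, so cos²(θ − 71°) = 0.0276 / 0.125 = 0.2208.
θ − 71° = arccos(√0.2208) = 62.0°, giving θ ≈ 71 + 62.0 = 133.0°.

θ ≈ 133°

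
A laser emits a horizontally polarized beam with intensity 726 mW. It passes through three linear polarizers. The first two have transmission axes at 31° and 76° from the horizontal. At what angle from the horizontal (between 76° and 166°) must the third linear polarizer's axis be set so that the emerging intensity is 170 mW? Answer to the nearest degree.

θ ≈ 113°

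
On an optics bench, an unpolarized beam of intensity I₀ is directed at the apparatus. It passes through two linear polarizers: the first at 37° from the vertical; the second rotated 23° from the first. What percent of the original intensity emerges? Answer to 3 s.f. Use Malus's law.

Unpolarized light through the first polarizer → I₁ = ½ I₀, now polarized at 37°.
I₂ = I₁ cos²(23°) = 0.5 · 0.8473 I₀ = 0.4237 I₀.
That is 42.37% of the incident intensity.

≈ 42.4%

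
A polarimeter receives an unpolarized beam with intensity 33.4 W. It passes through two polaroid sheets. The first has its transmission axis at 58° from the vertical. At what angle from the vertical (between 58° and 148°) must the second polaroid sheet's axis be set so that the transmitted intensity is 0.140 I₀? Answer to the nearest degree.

θ ≈ 116°

Unpolarized light through the first polarizer → I₁ = ½ I₀, now polarized at 58°.
Need I₂/I₀ = 0.14, so cos²(θ − 58°) = 0.14 / 0.5 = 0.28.
θ − 58° = arccos(√0.28) = 58.1°, giving θ ≈ 58 + 58.1 = 116.1°.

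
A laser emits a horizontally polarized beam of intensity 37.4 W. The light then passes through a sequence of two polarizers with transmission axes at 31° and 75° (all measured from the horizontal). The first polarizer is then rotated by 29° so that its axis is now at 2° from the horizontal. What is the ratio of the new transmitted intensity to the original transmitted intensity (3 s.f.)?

I_new/I_old ≈ 0.225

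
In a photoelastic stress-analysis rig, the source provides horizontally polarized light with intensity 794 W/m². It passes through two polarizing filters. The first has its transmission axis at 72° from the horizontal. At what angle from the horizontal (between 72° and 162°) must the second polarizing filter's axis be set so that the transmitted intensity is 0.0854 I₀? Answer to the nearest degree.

I₁ = I₀ cos²(72° − 0°) = I₀ cos²(72°) = 0.09549 I₀.
Need I₂/I₀ = 0.0854, so cos²(θ − 72°) = 0.0854 / 0.09549 = 0.8943.
θ − 72° = arccos(√0.8943) = 19.0°, giving θ ≈ 72 + 19.0 = 91.0°.

θ ≈ 91°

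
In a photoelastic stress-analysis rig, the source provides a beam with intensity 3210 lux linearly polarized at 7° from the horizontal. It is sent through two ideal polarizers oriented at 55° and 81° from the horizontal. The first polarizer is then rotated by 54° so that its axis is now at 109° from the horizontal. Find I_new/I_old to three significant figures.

I_new/I_old ≈ 0.0932

Before rotation:
I₁ = I₀ cos²(55° − 7°) = I₀ cos²(48°) = 0.4477 I₀.
I₂ = I₁ cos²(81° − 55°) = 0.4477 I₀ · cos²(26°) = 0.3617 I₀.
After rotation:
I₁ = I₀ cos²(109° − 7°) = I₀ cos²(78°) = 0.04323 I₀.
I₂ = I₁ cos²(81° − 109°) = 0.04323 I₀ · cos²(28°) = 0.0337 I₀.
Ratio = 0.0337 / 0.3617 = 0.09317.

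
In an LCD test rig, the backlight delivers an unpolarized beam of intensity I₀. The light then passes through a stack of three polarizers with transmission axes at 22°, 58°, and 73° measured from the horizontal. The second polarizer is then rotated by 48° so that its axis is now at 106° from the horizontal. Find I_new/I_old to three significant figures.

Before rotation:
Unpolarized light through the first polarizer → I₁ = ½ I₀, now polarized at 22°.
I₂ = I₁ cos²(58° − 22°) = 0.5 I₀ · cos²(36°) = 0.3273 I₀.
I₃ = I₂ cos²(73° − 58°) = 0.3273 I₀ · cos²(15°) = 0.3053 I₀.
After rotation:
Unpolarized light through the first polarizer → I₁ = ½ I₀, now polarized at 22°.
I₂ = I₁ cos²(106° − 22°) = 0.5 I₀ · cos²(84°) = 0.005463 I₀.
I₃ = I₂ cos²(73° − 106°) = 0.005463 I₀ · cos²(33°) = 0.003843 I₀.
Ratio = 0.003843 / 0.3053 = 0.01258.

I_new/I_old ≈ 0.0126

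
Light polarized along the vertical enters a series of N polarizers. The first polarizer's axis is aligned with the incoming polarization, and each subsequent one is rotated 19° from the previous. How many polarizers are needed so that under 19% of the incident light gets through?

N = 16

First polarizer is aligned with the polarization: full transmission.
Each further stage multiplies by cos²(19°) = 0.894.
After N polarizers: T = 0.894^(N−1). Require T < 0.19 ⇒ N−1 > ln(0.19)/ln(0.894) = 14.82, so N−1 ≥ 15 and N = 16.
Check: N=16 gives T = 0.1863 < 0.19; N=15 gives T = 0.2083.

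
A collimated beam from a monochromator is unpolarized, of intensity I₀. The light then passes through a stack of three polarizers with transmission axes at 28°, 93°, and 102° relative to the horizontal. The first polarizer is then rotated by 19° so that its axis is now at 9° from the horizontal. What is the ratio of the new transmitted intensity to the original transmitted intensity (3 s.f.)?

I_new/I_old ≈ 0.0612

Before rotation:
Unpolarized light through the first polarizer → I₁ = ½ I₀, now polarized at 28°.
I₂ = I₁ cos²(93° − 28°) = 0.5 I₀ · cos²(65°) = 0.0893 I₀.
I₃ = I₂ cos²(102° − 93°) = 0.0893 I₀ · cos²(9°) = 0.08712 I₀.
After rotation:
Unpolarized light through the first polarizer → I₁ = ½ I₀, now polarized at 9°.
I₂ = I₁ cos²(93° − 9°) = 0.5 I₀ · cos²(84°) = 0.005463 I₀.
I₃ = I₂ cos²(102° − 93°) = 0.005463 I₀ · cos²(9°) = 0.005329 I₀.
Ratio = 0.005329 / 0.08712 = 0.06117.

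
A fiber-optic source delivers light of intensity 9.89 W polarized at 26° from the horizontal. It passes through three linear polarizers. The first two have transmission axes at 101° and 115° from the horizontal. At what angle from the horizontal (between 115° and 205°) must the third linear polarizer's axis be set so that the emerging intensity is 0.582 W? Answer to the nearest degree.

By Malus's law, I₁ = I₀ cos²(101° − 26°) = I₀ cos²(75°) = 0.06699 I₀.
I₂ = I₁ cos²(115° − 101°) = 0.06699 I₀ · cos²(14°) = 0.06307 I₀.
Target fraction: 0.582 / 9.89 W = 0.05885 of I₀.
Need I₃/I₀ = 0.05885, so cos²(θ − 115°) = 0.05885 / 0.06307 = 0.9331.
θ − 115° = arccos(√0.9331) = 15.0°, giving θ ≈ 115 + 15.0 = 130.0°.

θ ≈ 130°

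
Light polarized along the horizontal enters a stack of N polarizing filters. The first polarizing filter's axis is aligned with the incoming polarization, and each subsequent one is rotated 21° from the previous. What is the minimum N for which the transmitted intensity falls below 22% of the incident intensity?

First polarizer is aligned with the polarization: full transmission.
Each further stage multiplies by cos²(21°) = 0.8716.
After N polarizers: T = 0.8716^(N−1). Require T < 0.22 ⇒ N−1 > ln(0.22)/ln(0.8716) = 11.02, so N−1 ≥ 12 and N = 13.
Check: N=13 gives T = 0.1922 < 0.22; N=12 gives T = 0.2205.

N = 13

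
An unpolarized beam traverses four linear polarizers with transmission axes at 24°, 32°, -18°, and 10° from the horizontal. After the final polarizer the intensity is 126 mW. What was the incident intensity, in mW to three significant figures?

Unpolarized light through the first polarizer → I₁ = ½ I₀, now polarized at 24°.
I₂ = I₁ cos²(32° − 24°) = 0.5 I₀ · cos²(8°) = 0.4903 I₀.
I₃ = I₂ cos²(-18° − 32°) = 0.4903 I₀ · cos²(50°) = 0.2026 I₀.
I₄ = I₃ cos²(10° + 18°) = 0.2026 I₀ · cos²(28°) = 0.1579 I₀.
So 126 mW = 0.1579 I₀, giving I₀ = 126/0.1579 = 797.8 mW.

I₀ ≈ 798 mW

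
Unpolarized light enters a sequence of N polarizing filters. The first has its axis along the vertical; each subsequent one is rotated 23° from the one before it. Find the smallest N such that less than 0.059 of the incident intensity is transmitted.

First polarizer halves the unpolarized light: factor 1/2.
Each further stage multiplies by cos²(23°) = 0.8473.
After N polarizers: T = 0.5·0.8473^(N−1). Require T < 0.059 ⇒ N−1 > ln(0.059/0.5)/ln(0.8473) = 12.90, so N−1 ≥ 13 and N = 14.
Check: N=14 gives T = 0.05803 < 0.059; N=13 gives T = 0.06849.

N = 14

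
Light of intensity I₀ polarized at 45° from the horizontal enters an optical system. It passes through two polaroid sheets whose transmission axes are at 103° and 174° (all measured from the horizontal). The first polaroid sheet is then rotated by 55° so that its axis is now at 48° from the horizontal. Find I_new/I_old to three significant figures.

I_new/I_old ≈ 11.6

Before rotation:
I₁ = I₀ cos²(103° − 45°) = I₀ cos²(58°) = 0.2808 I₀.
I₂ = I₁ cos²(174° − 103°) = 0.2808 I₀ · cos²(71°) = 0.02976 I₀.
After rotation:
I₁ = I₀ cos²(48° − 45°) = I₀ cos²(3°) = 0.9973 I₀.
Angle between axes 1 and 2: 54°. I₂ = 0.9973 I₀ · cos²(54°) = 0.3445 I₀.
Ratio = 0.3445 / 0.02976 = 11.58.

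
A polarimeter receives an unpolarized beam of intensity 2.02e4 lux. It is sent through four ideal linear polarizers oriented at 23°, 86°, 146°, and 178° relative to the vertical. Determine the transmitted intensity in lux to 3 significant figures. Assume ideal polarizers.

I ≈ 374 lux

Unpolarized light through the first polarizer → I₁ = 2.02e4 lux/2 = 1.01e+04 lux, polarized at 23°.
I₂ = I₁ · cos²(63°) = 1.01e+04 · 0.2061 = 2082 lux.
I₃ = I₂ · cos²(60°) = 2082 · 0.25 = 520.4 lux.
I₄ = I₃ · cos²(32°) = 520.4 · 0.7192 = 374.3 lux.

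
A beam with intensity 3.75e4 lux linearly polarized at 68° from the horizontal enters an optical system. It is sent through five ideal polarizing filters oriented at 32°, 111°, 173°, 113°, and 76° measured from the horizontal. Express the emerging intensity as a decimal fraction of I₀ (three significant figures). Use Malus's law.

By Malus's law, I₁ = 3.75e4 lux · cos²(36°) = 2.454e+04 lux.
I₂ = I₁ · cos²(79°) = 2.454e+04 · 0.03641 = 893.6 lux.
I₃ = I₂ · cos²(62°) = 893.6 · 0.2204 = 197 lux.
I₄ = I₃ · cos²(60°) = 197 · 0.25 = 49.24 lux.
I₅ = I₄ · cos²(37°) = 49.24 · 0.6378 = 31.41 lux.
Transmitted fraction = 0.0008375.

I/I₀ ≈ 0.000837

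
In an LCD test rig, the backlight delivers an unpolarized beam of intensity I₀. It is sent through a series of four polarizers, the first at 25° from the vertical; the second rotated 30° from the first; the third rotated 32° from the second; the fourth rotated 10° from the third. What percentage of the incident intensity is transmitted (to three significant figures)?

≈ 26.2%

Unpolarized light through the first polarizer → I₁ = ½ I₀, now polarized at 25°.
I₂ = I₁ cos²(30°) = 0.5 · 0.75 I₀ = 0.375 I₀.
I₃ = I₂ cos²(32°) = 0.375 · 0.7192 I₀ = 0.2697 I₀.
I₄ = I₃ cos²(10°) = 0.2697 · 0.9698 I₀ = 0.2616 I₀.
That is 26.16% of the incident intensity.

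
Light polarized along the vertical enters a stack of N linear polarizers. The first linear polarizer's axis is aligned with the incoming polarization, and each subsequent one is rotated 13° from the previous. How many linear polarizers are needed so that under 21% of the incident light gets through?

First polarizer is aligned with the polarization: full transmission.
Each further stage multiplies by cos²(13°) = 0.9494.
After N polarizers: T = 0.9494^(N−1). Require T < 0.21 ⇒ N−1 > ln(0.21)/ln(0.9494) = 30.05, so N−1 ≥ 31 and N = 32.
Check: N=32 gives T = 0.1999 < 0.21; N=31 gives T = 0.2106.

N = 32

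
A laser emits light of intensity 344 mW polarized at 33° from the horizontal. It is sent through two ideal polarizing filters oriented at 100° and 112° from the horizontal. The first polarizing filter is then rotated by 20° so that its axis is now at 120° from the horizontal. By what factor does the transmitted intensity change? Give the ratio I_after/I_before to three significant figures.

I_new/I_old ≈ 0.0184

Before rotation:
By Malus's law, I₁ = I₀ cos²(100° − 33°) = I₀ cos²(67°) = 0.1527 I₀.
I₂ = I₁ cos²(112° − 100°) = 0.1527 I₀ · cos²(12°) = 0.1461 I₀.
After rotation:
I₁ = I₀ cos²(120° − 33°) = I₀ cos²(87°) = 0.002739 I₀.
I₂ = I₁ cos²(112° − 120°) = 0.002739 I₀ · cos²(8°) = 0.002686 I₀.
Ratio = 0.002686 / 0.1461 = 0.01839.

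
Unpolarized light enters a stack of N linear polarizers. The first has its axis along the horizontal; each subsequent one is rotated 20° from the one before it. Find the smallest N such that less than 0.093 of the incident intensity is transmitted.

First polarizer halves the unpolarized light: factor 1/2.
Each further stage multiplies by cos²(20°) = 0.883.
After N polarizers: T = 0.5·0.883^(N−1). Require T < 0.093 ⇒ N−1 > ln(0.093/0.5)/ln(0.883) = 13.52, so N−1 ≥ 14 and N = 15.
Check: N=15 gives T = 0.08761 < 0.093; N=14 gives T = 0.09922.

N = 15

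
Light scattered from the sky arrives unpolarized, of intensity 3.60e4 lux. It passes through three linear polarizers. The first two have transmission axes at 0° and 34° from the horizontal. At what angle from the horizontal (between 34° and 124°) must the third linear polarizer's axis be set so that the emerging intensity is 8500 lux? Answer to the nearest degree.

θ ≈ 68°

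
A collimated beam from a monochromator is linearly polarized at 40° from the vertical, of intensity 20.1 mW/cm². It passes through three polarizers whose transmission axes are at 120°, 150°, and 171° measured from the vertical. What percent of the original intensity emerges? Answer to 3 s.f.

≈ 1.97%

I₁ = 20.1 mW/cm² · cos²(80°) = 0.6061 mW/cm².
I₂ = I₁ · cos²(30°) = 0.6061 · 0.75 = 0.4546 mW/cm².
I₃ = I₂ · cos²(21°) = 0.4546 · 0.8716 = 0.3962 mW/cm².
That is 1.971% of the incident intensity.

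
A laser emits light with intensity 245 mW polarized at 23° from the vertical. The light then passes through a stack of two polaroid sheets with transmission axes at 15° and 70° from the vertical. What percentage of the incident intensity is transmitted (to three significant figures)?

≈ 32.3%

By Malus's law, I₁ = 245 mW · cos²(8°) = 240.3 mW.
I₂ = I₁ · cos²(55°) = 240.3 · 0.329 = 79.04 mW.
That is 32.26% of the incident intensity.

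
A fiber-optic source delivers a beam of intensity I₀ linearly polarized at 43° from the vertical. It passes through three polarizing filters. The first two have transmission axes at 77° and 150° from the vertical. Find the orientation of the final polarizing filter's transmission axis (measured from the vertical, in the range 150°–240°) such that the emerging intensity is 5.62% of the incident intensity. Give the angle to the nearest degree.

By Malus's law, I₁ = I₀ cos²(77° − 43°) = I₀ cos²(34°) = 0.6873 I₀.
I₂ = I₁ cos²(150° − 77°) = 0.6873 I₀ · cos²(73°) = 0.05875 I₀.
Need I₃/I₀ = 0.0562, so cos²(θ − 150°) = 0.0562 / 0.05875 = 0.9566.
θ − 150° = arccos(√0.9566) = 12.0°, giving θ ≈ 150 + 12.0 = 162.0°.

θ ≈ 162°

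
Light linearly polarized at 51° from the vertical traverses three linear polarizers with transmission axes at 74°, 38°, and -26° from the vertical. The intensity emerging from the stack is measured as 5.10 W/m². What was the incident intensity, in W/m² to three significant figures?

I₀ ≈ 47.9 W/m²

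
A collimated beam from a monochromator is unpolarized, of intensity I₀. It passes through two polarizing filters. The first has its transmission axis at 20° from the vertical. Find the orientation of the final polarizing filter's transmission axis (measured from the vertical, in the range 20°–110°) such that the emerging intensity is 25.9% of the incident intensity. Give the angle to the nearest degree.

Unpolarized light through the first polarizer → I₁ = ½ I₀, now polarized at 20°.
Need I₂/I₀ = 0.259, so cos²(θ − 20°) = 0.259 / 0.5 = 0.518.
θ − 20° = arccos(√0.518) = 44.0°, giving θ ≈ 20 + 44.0 = 64.0°.

θ ≈ 64°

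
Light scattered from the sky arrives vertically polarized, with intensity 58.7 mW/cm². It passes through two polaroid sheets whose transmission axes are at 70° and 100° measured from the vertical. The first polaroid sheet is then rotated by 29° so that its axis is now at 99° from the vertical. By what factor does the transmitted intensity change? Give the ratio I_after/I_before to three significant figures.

Before rotation:
I₁ = I₀ cos²(70° − 0°) = I₀ cos²(70°) = 0.117 I₀.
I₂ = I₁ cos²(100° − 70°) = 0.117 I₀ · cos²(30°) = 0.08773 I₀.
After rotation:
I₁ = I₀ cos²(99° − 0°) = I₀ cos²(81°) = 0.02447 I₀.
I₂ = I₁ cos²(100° − 99°) = 0.02447 I₀ · cos²(1°) = 0.02446 I₀.
Ratio = 0.02446 / 0.08773 = 0.2788.

I_new/I_old ≈ 0.279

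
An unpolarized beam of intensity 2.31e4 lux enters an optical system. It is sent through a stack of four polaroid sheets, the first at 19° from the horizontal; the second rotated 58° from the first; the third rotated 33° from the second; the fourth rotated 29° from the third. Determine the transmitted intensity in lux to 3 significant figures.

I ≈ 1750 lux

Unpolarized light through the first polarizer → I₁ = 2.31e4 lux/2 = 1.155e+04 lux, polarized at 19°.
I₂ = I₁ · cos²(58°) = 1.155e+04 · 0.2808 = 3243 lux.
I₃ = I₂ · cos²(33°) = 3243 · 0.7034 = 2281 lux.
I₄ = I₃ · cos²(29°) = 2281 · 0.765 = 1745 lux.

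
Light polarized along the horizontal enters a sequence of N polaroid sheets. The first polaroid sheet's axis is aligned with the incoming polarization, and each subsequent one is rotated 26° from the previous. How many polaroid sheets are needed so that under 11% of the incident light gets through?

First polarizer is aligned with the polarization: full transmission.
Each further stage multiplies by cos²(26°) = 0.8078.
After N polarizers: T = 0.8078^(N−1). Require T < 0.11 ⇒ N−1 > ln(0.11)/ln(0.8078) = 10.34, so N−1 ≥ 11 and N = 12.
Check: N=12 gives T = 0.09561 < 0.11; N=11 gives T = 0.1184.

N = 12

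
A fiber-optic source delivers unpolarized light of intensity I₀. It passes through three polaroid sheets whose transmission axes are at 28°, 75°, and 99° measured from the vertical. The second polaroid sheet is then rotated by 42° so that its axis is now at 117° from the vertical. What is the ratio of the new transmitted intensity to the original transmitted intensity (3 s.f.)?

Before rotation:
Unpolarized light through the first polarizer → I₁ = ½ I₀, now polarized at 28°.
I₂ = I₁ cos²(75° − 28°) = 0.5 I₀ · cos²(47°) = 0.2326 I₀.
I₃ = I₂ cos²(99° − 75°) = 0.2326 I₀ · cos²(24°) = 0.1941 I₀.
After rotation:
Unpolarized light through the first polarizer → I₁ = ½ I₀, now polarized at 28°.
I₂ = I₁ cos²(117° − 28°) = 0.5 I₀ · cos²(89°) = 0.0001523 I₀.
I₃ = I₂ cos²(99° − 117°) = 0.0001523 I₀ · cos²(18°) = 0.0001378 I₀.
Ratio = 0.0001378 / 0.1941 = 0.0007097.

I_new/I_old ≈ 0.000710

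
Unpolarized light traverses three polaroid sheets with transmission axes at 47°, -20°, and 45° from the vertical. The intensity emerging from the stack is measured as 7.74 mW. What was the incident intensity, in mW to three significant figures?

Unpolarized light through the first polarizer → I₁ = ½ I₀, now polarized at 47°.
I₂ = I₁ cos²(-20° − 47°) = 0.5 I₀ · cos²(67°) = 0.07634 I₀.
I₃ = I₂ cos²(45° + 20°) = 0.07634 I₀ · cos²(65°) = 0.01363 I₀.
So 7.74 mW = 0.01363 I₀, giving I₀ = 7.74/0.01363 = 567.7 mW.

I₀ ≈ 568 mW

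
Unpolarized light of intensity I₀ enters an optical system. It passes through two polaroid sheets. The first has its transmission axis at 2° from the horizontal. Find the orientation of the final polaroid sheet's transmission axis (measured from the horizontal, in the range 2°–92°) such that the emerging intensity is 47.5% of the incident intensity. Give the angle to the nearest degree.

Unpolarized light through the first polarizer → I₁ = ½ I₀, now polarized at 2°.
Need I₂/I₀ = 0.475, so cos²(θ − 2°) = 0.475 / 0.5 = 0.95.
θ − 2° = arccos(√0.95) = 12.9°, giving θ ≈ 2 + 12.9 = 14.9°.

θ ≈ 15°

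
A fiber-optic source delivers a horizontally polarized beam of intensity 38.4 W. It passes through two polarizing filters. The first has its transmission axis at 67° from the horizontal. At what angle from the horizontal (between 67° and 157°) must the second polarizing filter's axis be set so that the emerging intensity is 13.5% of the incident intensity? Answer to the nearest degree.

θ ≈ 87°

I₁ = I₀ cos²(67° − 0°) = I₀ cos²(67°) = 0.1527 I₀.
Need I₂/I₀ = 0.135, so cos²(θ − 67°) = 0.135 / 0.1527 = 0.8843.
θ − 67° = arccos(√0.8843) = 19.9°, giving θ ≈ 67 + 19.9 = 86.9°.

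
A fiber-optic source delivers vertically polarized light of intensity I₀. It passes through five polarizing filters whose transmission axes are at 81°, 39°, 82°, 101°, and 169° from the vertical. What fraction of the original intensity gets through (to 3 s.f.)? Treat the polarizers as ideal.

By Malus's law, I₁ = I₀ cos²(81° − 0°) = I₀ cos²(81°) = 0.02447 I₀.
I₂ = I₁ cos²(39° − 81°) = 0.02447 I₀ · cos²(42°) = 0.01351 I₀.
I₃ = I₂ cos²(82° − 39°) = 0.01351 I₀ · cos²(43°) = 0.007229 I₀.
I₄ = I₃ cos²(101° − 82°) = 0.007229 I₀ · cos²(19°) = 0.006463 I₀.
I₅ = I₄ cos²(169° − 101°) = 0.006463 I₀ · cos²(68°) = 0.0009069 I₀.
Transmitted fraction = 0.0009069.

≈ 0.000907 I₀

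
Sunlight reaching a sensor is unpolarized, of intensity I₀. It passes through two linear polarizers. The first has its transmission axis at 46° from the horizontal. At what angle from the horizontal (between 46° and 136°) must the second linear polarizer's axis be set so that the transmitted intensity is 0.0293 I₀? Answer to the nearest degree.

Unpolarized light through the first polarizer → I₁ = ½ I₀, now polarized at 46°.
Need I₂/I₀ = 0.0293, so cos²(θ − 46°) = 0.0293 / 0.5 = 0.0586.
θ − 46° = arccos(√0.0586) = 76.0°, giving θ ≈ 46 + 76.0 = 122.0°.

θ ≈ 122°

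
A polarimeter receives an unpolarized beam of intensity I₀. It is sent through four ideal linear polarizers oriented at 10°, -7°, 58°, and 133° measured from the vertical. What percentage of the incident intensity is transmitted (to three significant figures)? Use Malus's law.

≈ 0.547%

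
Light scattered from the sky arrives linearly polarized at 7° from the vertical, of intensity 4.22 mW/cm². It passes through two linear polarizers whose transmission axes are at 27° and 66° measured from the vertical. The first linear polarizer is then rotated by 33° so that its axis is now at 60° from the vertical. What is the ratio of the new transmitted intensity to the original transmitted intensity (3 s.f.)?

I_new/I_old ≈ 0.672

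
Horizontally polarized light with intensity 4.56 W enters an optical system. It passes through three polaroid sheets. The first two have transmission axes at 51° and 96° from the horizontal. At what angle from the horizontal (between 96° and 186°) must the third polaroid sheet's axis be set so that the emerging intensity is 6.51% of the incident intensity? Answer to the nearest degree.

I₁ = I₀ cos²(51° − 0°) = I₀ cos²(51°) = 0.396 I₀.
I₂ = I₁ cos²(96° − 51°) = 0.396 I₀ · cos²(45°) = 0.198 I₀.
Need I₃/I₀ = 0.0651, so cos²(θ − 96°) = 0.0651 / 0.198 = 0.3288.
θ − 96° = arccos(√0.3288) = 55.0°, giving θ ≈ 96 + 55.0 = 151.0°.

θ ≈ 151°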